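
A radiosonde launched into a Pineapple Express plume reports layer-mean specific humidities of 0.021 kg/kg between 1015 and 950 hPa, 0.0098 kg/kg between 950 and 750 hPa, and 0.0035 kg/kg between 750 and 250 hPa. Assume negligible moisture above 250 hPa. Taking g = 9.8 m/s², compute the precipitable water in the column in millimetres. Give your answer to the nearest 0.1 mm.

PW ≈ 51.8 mm

Precipitable water is the column-integrated vapour mass per unit area: PW = (1/g) Σ q̄ Δp, with q in kg/kg and Δp in Pa (1 kg/m² of water = 1 mm).
Layer 1015–950 hPa: Δp = 65 hPa = 6500 Pa, q̄ = 0.021 kg/kg → 0.021 × 6500 / 9.8 = 13.93 mm
Layer 950–750 hPa: Δp = 200 hPa = 20000 Pa, q̄ = 0.0098 kg/kg → 0.0098 × 20000 / 9.8 = 20.00 mm
Layer 750–250 hPa: Δp = 500 hPa = 50000 Pa, q̄ = 0.0035 kg/kg → 0.0035 × 50000 / 9.8 = 17.86 mm
PW = 13.93 + 20.00 + 17.86 = 51.79 ≈ 51.8 mm.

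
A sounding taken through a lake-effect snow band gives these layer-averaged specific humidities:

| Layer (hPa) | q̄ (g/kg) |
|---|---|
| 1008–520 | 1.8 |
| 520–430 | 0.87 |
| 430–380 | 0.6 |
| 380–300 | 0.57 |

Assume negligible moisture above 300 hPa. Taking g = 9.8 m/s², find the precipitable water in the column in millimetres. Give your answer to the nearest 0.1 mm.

PW ≈ 10.5 mm

Precipitable water is the column-integrated vapour mass per unit area: PW = (1/g) Σ q̄ Δp, with q in kg/kg and Δp in Pa (1 kg/m² of water = 1 mm).
Layer 1008–520 hPa: Δp = 488 hPa = 48800 Pa, q̄ = 0.0018 kg/kg → 0.0018 × 48800 / 9.8 = 8.96 mm
Layer 520–430 hPa: Δp = 90 hPa = 9000 Pa, q̄ = 0.00087 kg/kg → 0.00087 × 9000 / 9.8 = 0.80 mm
Layer 430–380 hPa: Δp = 50 hPa = 5000 Pa, q̄ = 0.0006 kg/kg → 0.0006 × 5000 / 9.8 = 0.31 mm
Layer 380–300 hPa: Δp = 80 hPa = 8000 Pa, q̄ = 0.00057 kg/kg → 0.00057 × 8000 / 9.8 = 0.47 mm
PW = 8.96 + 0.80 + 0.31 + 0.47 = 10.54 ≈ 10.5 mm.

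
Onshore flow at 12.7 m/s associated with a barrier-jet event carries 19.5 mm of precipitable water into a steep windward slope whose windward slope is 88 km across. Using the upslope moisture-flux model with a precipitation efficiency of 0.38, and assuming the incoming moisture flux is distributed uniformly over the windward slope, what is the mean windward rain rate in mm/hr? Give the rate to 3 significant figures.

Incoming column moisture flux per unit ridge length: F = V × PW = 12.7 × 19.5 = 247.65 mm·m/s.
Spread over the 88 km slope with efficiency ε = 0.38: R = ε·F/W = 0.38 × 247.65 / 88000 m = 1.069e-03 mm/s.
R = 1.069e-03 × 3600 = 3.85 mm/hr.

R ≈ 3.85 mm/hr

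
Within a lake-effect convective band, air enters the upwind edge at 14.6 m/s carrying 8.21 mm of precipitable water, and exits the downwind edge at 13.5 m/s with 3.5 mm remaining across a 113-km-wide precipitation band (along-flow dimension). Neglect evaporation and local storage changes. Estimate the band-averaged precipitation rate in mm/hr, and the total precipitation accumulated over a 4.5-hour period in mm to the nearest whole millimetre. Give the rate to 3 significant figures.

R ≈ 2.31 mm/hr; total ≈ 10 mm

Column moisture flux per unit crosswind length is F = V × PW.
Inflow: F_in = 14.6 × 8.21 = 119.866 mm·m/s
Outflow: F_out = 13.5 × 3.5 = 47.25 mm·m/s
Steady-state rate R = (F_in − F_out)/L = (119.866 − 47.25) / 113000 m = 6.426e-04 mm/s.
R = 6.426e-04 × 3600 = 2.31 mm/hr.
Over 4.5 h: total = 2.31 × 4.5 = 10.395 ≈ 10 mm.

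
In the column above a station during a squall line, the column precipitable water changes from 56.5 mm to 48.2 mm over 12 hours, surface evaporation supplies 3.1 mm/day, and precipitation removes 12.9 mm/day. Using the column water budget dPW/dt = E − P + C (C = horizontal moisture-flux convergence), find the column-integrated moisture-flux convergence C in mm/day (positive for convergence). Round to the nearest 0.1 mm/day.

dPW/dt = (48.2 − 56.5) mm / (12/24 day) = -16.600 mm/day.
C = dPW/dt − E + P = (-16.600) − 3.1 + 12.9 = -6.8 mm/day.

C ≈ -6.8 mm/day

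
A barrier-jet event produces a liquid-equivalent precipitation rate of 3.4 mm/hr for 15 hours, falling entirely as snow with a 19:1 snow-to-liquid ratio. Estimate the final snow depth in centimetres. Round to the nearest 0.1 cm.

Liquid-equivalent depth = 3.4 × 15 = 51 mm.
Snow depth = 51 mm × 19 = 969 mm = 96.9 cm.

snow depth ≈ 96.9 cm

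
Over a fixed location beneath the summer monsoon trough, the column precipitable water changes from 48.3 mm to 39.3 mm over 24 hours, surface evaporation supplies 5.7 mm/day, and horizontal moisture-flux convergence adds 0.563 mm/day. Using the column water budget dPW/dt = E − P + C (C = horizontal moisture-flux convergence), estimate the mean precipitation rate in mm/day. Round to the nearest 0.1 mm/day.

P ≈ 15.3 mm/day

dPW/dt = (39.3 − 48.3) mm / (24/24 day) = -9.000 mm/day.
P = E + C − dPW/dt = 5.7 + (0.563) − (-9.000) = 15.3 mm/day.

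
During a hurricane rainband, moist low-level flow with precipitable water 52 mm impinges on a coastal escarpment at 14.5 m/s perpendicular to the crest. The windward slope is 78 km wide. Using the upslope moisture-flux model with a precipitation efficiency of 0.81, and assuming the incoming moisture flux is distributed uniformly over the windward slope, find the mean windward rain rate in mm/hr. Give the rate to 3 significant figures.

Incoming column moisture flux per unit ridge length: F = V × PW = 14.5 × 52 = 754 mm·m/s.
Spread over the 78 km slope with efficiency ε = 0.81: R = ε·F/W = 0.81 × 754 / 78000 m = 7.830e-03 mm/s.
R = 7.830e-03 × 3600 = 28.2 mm/hr.

R ≈ 28.2 mm/hr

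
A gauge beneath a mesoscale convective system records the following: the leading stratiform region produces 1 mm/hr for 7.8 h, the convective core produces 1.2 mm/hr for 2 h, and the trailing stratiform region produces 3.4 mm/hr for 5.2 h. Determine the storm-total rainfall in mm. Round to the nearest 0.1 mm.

Total = Σ Rᵢ Δtᵢ = 1 × 7.8 + 1.2 × 2 + 3.4 × 5.2
      = 7.8 + 2.4 + 17.68 = 27.9 mm.

total ≈ 27.9 mm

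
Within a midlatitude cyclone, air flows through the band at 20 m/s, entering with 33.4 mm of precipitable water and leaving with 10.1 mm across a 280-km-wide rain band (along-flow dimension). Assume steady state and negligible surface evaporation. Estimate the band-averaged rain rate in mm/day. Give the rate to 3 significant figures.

R ≈ 144 mm/day

Column moisture flux per unit crosswind length is F = V × PW.
Inflow: F_in = 20 × 33.4 = 668 mm·m/s
Outflow: F_out = 20 × 10.1 = 202 mm·m/s
Steady-state rate R = (F_in − F_out)/L = (668 − 202) / 280000 m = 1.664e-03 mm/s.
R = 1.664e-03 × 3600 × 24 = 144 mm/day.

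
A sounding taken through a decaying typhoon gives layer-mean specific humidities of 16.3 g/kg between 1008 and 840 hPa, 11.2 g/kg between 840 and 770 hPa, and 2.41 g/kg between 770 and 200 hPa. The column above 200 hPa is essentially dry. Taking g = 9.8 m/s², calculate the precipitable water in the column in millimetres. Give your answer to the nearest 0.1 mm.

PW ≈ 50.0 mm

Precipitable water is the column-integrated vapour mass per unit area: PW = (1/g) Σ q̄ Δp, with q in kg/kg and Δp in Pa (1 kg/m² of water = 1 mm).
Layer 1008–840 hPa: Δp = 168 hPa = 16800 Pa, q̄ = 0.0163 kg/kg → 0.0163 × 16800 / 9.8 = 27.94 mm
Layer 840–770 hPa: Δp = 70 hPa = 7000 Pa, q̄ = 0.0112 kg/kg → 0.0112 × 7000 / 9.8 = 8.00 mm
Layer 770–200 hPa: Δp = 570 hPa = 57000 Pa, q̄ = 0.00241 kg/kg → 0.00241 × 57000 / 9.8 = 14.02 mm
PW = 27.94 + 8.00 + 14.02 = 49.96 ≈ 50.0 mm.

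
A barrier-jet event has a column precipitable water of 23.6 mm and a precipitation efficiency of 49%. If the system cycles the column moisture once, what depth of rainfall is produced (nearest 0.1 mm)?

Rainfall = ε × PW = 0.49 × 23.6 = 11.6 mm.

rainfall ≈ 11.6 mm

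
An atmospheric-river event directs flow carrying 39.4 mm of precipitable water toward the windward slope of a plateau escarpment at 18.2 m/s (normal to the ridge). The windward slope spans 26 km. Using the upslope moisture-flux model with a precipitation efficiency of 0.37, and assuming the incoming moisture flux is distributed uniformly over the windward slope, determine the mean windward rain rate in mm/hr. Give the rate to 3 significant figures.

Incoming column moisture flux per unit ridge length: F = V × PW = 18.2 × 39.4 = 717.08 mm·m/s.
Spread over the 26 km slope with efficiency ε = 0.37: R = ε·F/W = 0.37 × 717.08 / 26000 m = 1.020e-02 mm/s.
R = 1.020e-02 × 3600 = 36.7 mm/hr.

R ≈ 36.7 mm/hr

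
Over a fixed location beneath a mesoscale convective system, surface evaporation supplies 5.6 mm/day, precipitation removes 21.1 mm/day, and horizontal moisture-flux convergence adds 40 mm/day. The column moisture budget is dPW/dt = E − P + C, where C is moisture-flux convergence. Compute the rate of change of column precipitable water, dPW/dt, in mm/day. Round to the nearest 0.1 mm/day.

dPW/dt ≈ 24.5 mm/day

dPW/dt = E − P + C = 5.6 − 21.1 + (40) = 24.5 mm/day.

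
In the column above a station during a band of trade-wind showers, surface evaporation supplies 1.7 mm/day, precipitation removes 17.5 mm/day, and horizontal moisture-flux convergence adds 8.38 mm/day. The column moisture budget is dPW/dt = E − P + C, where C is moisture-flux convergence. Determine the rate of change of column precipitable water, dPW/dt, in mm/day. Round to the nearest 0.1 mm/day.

dPW/dt ≈ -7.4 mm/day

dPW/dt = E − P + C = 1.7 − 17.5 + (8.38) = -7.4 mm/day.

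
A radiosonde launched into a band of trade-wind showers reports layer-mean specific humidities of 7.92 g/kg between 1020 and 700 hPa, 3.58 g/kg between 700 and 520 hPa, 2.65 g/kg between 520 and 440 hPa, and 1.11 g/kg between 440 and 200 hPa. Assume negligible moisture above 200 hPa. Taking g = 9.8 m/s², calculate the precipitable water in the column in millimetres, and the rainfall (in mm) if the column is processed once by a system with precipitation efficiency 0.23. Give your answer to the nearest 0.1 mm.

Precipitable water is the column-integrated vapour mass per unit area: PW = (1/g) Σ q̄ Δp, with q in kg/kg and Δp in Pa (1 kg/m² of water = 1 mm).
Layer 1020–700 hPa: Δp = 320 hPa = 32000 Pa, q̄ = 0.00792 kg/kg → 0.00792 × 32000 / 9.8 = 25.86 mm
Layer 700–520 hPa: Δp = 180 hPa = 18000 Pa, q̄ = 0.00358 kg/kg → 0.00358 × 18000 / 9.8 = 6.58 mm
Layer 520–440 hPa: Δp = 80 hPa = 8000 Pa, q̄ = 0.00265 kg/kg → 0.00265 × 8000 / 9.8 = 2.16 mm
Layer 440–200 hPa: Δp = 240 hPa = 24000 Pa, q̄ = 0.00111 kg/kg → 0.00111 × 24000 / 9.8 = 2.72 mm
PW = 25.86 + 6.58 + 2.16 + 2.72 = 37.32 ≈ 37.3 mm.
Rainfall = ε × PW = 0.23 × 37.3 = 8.6 mm.

PW ≈ 37.3 mm; rainfall ≈ 8.6 mm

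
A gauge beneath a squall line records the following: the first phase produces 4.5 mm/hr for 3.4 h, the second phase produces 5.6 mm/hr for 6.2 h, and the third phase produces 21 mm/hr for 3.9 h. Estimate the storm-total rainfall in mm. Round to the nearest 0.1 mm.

total ≈ 131.9 mm

Total = Σ Rᵢ Δtᵢ = 4.5 × 3.4 + 5.6 × 6.2 + 21 × 3.9
      = 15.3 + 34.72 + 81.9 = 131.9 mm.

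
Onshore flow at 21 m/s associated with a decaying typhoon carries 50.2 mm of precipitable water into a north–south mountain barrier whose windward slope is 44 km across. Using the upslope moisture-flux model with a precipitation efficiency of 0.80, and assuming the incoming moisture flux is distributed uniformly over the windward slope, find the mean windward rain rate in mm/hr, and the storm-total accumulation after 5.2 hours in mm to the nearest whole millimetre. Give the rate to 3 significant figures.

Incoming column moisture flux per unit ridge length: F = V × PW = 21 × 50.2 = 1054.2 mm·m/s.
Spread over the 44 km slope with efficiency ε = 0.80: R = ε·F/W = 0.80 × 1054.2 / 44000 m = 1.917e-02 mm/s.
R = 1.917e-02 × 3600 = 69.0 mm/hr.
Over 5.2 h: total = 69.0 × 5.2 = 358.8 ≈ 359 mm.

R ≈ 69.0 mm/hr; total ≈ 359 mm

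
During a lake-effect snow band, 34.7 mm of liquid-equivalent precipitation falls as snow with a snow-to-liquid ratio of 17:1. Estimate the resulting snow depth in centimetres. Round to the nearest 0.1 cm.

snow depth ≈ 59.0 cm

Snow depth = liquid × ratio = 34.7 mm × 17 = 589.9 mm = 59.0 cm.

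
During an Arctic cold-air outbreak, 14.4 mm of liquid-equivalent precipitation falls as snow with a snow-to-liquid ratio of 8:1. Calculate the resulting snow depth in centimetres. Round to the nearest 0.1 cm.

snow depth ≈ 11.5 cm

Snow depth = liquid × ratio = 14.4 mm × 8 = 115.2 mm = 11.5 cm.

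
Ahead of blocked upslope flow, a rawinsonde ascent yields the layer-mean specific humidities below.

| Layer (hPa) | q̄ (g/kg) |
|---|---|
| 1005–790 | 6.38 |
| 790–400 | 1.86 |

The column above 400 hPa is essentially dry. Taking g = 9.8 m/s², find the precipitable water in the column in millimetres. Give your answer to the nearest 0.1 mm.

PW ≈ 21.4 mm

Precipitable water is the column-integrated vapour mass per unit area: PW = (1/g) Σ q̄ Δp, with q in kg/kg and Δp in Pa (1 kg/m² of water = 1 mm).
Layer 1005–790 hPa: Δp = 215 hPa = 21500 Pa, q̄ = 0.00638 kg/kg → 0.00638 × 21500 / 9.8 = 14.00 mm
Layer 790–400 hPa: Δp = 390 hPa = 39000 Pa, q̄ = 0.00186 kg/kg → 0.00186 × 39000 / 9.8 = 7.40 mm
PW = 14.00 + 7.40 = 21.40 ≈ 21.4 mm.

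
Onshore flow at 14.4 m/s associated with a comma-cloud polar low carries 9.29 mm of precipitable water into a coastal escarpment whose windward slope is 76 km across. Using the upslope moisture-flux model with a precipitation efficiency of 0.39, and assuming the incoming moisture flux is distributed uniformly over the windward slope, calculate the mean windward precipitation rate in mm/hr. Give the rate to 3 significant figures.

Incoming column moisture flux per unit ridge length: F = V × PW = 14.4 × 9.29 = 133.776 mm·m/s.
Spread over the 76 km slope with efficiency ε = 0.39: R = ε·F/W = 0.39 × 133.776 / 76000 m = 6.865e-04 mm/s.
R = 6.865e-04 × 3600 = 2.47 mm/hr.

R ≈ 2.47 mm/hr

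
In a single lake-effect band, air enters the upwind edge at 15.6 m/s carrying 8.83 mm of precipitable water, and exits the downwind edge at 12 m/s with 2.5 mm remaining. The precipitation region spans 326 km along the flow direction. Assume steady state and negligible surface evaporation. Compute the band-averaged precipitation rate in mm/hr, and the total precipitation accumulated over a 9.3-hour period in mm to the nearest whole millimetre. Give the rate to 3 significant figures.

Column moisture flux per unit crosswind length is F = V × PW.
Inflow: F_in = 15.6 × 8.83 = 137.748 mm·m/s
Outflow: F_out = 12 × 2.5 = 30 mm·m/s
Steady-state rate R = (F_in − F_out)/L = (137.748 − 30) / 326000 m = 3.305e-04 mm/s.
R = 3.305e-04 × 3600 = 1.19 mm/hr.
Over 9.3 h: total = 1.19 × 9.3 = 11.067 ≈ 11 mm.

R ≈ 1.19 mm/hr; total ≈ 11 mm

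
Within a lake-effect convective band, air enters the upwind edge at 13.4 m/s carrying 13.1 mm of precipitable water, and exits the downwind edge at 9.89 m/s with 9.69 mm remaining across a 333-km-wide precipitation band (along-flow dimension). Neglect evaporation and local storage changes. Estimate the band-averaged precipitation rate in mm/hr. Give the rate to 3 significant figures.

R ≈ 0.862 mm/hr

Column moisture flux per unit crosswind length is F = V × PW.
Inflow: F_in = 13.4 × 13.1 = 175.54 mm·m/s
Outflow: F_out = 9.89 × 9.69 = 95.8341 mm·m/s
Steady-state rate R = (F_in − F_out)/L = (175.54 − 95.8341) / 333000 m = 2.394e-04 mm/s.
R = 2.394e-04 × 3600 = 0.862 mm/hr.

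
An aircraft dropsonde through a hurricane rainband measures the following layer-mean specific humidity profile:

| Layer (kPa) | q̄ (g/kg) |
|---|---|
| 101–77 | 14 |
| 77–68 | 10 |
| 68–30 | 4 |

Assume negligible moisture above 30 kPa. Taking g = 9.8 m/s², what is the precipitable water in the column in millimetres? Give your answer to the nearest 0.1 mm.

PW ≈ 59.0 mm

Precipitable water is the column-integrated vapour mass per unit area: PW = (1/g) Σ q̄ Δp, with q in kg/kg and Δp in Pa (1 kg/m² of water = 1 mm).
Layer 101–77 kPa: Δp = 240 hPa = 24000 Pa, q̄ = 0.014 kg/kg → 0.014 × 24000 / 9.8 = 34.29 mm
Layer 77–68 kPa: Δp = 90 hPa = 9000 Pa, q̄ = 0.01 kg/kg → 0.01 × 9000 / 9.8 = 9.18 mm
Layer 68–30 kPa: Δp = 380 hPa = 38000 Pa, q̄ = 0.004 kg/kg → 0.004 × 38000 / 9.8 = 15.51 mm
PW = 34.29 + 9.18 + 15.51 = 58.98 ≈ 59.0 mm.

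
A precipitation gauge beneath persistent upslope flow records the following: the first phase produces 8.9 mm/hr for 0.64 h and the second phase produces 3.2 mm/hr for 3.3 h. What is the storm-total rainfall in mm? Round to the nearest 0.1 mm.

total ≈ 16.3 mm

Total = Σ Rᵢ Δtᵢ = 8.9 × 0.64 + 3.2 × 3.3
      = 5.696 + 10.56 = 16.3 mm.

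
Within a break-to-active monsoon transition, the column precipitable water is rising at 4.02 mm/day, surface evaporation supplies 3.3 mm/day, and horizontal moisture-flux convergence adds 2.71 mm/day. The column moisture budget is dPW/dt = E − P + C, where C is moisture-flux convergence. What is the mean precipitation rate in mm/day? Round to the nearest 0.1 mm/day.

P ≈ 2.0 mm/day

dPW/dt = +4.02 mm/day.
P = E + C − dPW/dt = 3.3 + (2.71) − (+4.02) = 2.0 mm/day.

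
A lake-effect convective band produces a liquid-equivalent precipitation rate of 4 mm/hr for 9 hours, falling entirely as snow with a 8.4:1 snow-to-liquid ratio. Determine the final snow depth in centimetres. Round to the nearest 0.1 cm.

snow depth ≈ 30.2 cm

Liquid-equivalent depth = 4 × 9 = 36 mm.
Snow depth = 36 mm × 8.4 = 302.4 mm = 30.2 cm.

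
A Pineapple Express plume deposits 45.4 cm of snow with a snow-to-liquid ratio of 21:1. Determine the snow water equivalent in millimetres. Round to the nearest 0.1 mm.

SWE = snow depth / ratio = 45.4 cm / 21 = 2.162 cm = 21.6 mm.

SWE ≈ 21.6 mm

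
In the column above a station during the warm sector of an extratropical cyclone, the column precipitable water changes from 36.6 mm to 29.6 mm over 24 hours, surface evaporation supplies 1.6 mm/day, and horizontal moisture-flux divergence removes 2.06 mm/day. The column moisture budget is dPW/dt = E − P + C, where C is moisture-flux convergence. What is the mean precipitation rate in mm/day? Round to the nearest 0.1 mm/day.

P ≈ 6.5 mm/day

dPW/dt = (29.6 − 36.6) mm / (24/24 day) = -7.000 mm/day.
P = E + C − dPW/dt = 1.6 + (-2.06) − (-7.000) = 6.5 mm/day.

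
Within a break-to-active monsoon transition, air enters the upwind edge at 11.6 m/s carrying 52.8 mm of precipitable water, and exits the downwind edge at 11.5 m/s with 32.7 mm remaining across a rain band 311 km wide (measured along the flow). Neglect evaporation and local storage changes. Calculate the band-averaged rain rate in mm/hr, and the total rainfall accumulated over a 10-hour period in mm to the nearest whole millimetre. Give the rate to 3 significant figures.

Column moisture flux per unit crosswind length is F = V × PW.
Inflow: F_in = 11.6 × 52.8 = 612.48 mm·m/s
Outflow: F_out = 11.5 × 32.7 = 376.05 mm·m/s
Steady-state rate R = (F_in − F_out)/L = (612.48 − 376.05) / 311000 m = 7.602e-04 mm/s.
R = 7.602e-04 × 3600 = 2.74 mm/hr.
Over 10 h: total = 2.74 × 10 = 27.4 ≈ 27 mm.

R ≈ 2.74 mm/hr; total ≈ 27 mm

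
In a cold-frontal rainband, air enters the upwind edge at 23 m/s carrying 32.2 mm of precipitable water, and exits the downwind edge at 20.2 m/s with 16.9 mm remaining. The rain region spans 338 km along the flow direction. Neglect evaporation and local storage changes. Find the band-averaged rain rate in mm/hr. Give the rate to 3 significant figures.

Column moisture flux per unit crosswind length is F = V × PW.
Inflow: F_in = 23 × 32.2 = 740.6 mm·m/s
Outflow: F_out = 20.2 × 16.9 = 341.38 mm·m/s
Steady-state rate R = (F_in − F_out)/L = (740.6 − 341.38) / 338000 m = 1.181e-03 mm/s.
R = 1.181e-03 × 3600 = 4.25 mm/hr.

R ≈ 4.25 mm/hr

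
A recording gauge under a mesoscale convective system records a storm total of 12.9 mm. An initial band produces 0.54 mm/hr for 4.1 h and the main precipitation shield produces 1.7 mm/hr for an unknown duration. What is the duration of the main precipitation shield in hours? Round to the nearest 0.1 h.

duration ≈ 6.3 h

Known phases: 0.54 × 4.1 = 2.214 mm.
Remaining depth = 12.9 − 2.214 = 10.686 mm.
Duration = 10.686 / 1.7 = 6.3 h.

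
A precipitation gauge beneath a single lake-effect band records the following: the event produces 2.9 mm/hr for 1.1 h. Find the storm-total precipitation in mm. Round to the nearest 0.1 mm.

Total = Σ Rᵢ Δtᵢ = 2.9 × 1.1
      = 3.19 = 3.2 mm.

total ≈ 3.2 mm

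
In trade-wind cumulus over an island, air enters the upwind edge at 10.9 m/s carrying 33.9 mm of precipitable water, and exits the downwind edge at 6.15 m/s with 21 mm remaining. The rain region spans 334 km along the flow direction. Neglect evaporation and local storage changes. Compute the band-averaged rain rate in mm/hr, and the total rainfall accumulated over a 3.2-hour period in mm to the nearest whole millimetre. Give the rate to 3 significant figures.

R ≈ 2.59 mm/hr; total ≈ 8 mm

Column moisture flux per unit crosswind length is F = V × PW.
Inflow: F_in = 10.9 × 33.9 = 369.51 mm·m/s
Outflow: F_out = 6.15 × 21 = 129.15 mm·m/s
Steady-state rate R = (F_in − F_out)/L = (369.51 − 129.15) / 334000 m = 7.196e-04 mm/s.
R = 7.196e-04 × 3600 = 2.59 mm/hr.
Over 3.2 h: total = 2.59 × 3.2 = 8.288 ≈ 8 mm.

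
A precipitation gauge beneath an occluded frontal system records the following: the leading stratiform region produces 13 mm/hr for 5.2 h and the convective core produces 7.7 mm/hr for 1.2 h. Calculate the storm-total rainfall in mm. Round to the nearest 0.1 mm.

Total = Σ Rᵢ Δtᵢ = 13 × 5.2 + 7.7 × 1.2
      = 67.6 + 9.24 = 76.8 mm.

total ≈ 76.8 mm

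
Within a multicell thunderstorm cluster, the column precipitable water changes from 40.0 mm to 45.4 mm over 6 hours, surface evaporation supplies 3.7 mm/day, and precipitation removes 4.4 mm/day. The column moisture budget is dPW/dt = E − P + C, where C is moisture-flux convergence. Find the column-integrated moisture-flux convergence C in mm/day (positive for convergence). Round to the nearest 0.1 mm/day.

C ≈ 22.3 mm/day

dPW/dt = (45.4 − 40.0) mm / (6/24 day) = +21.600 mm/day.
C = dPW/dt − E + P = (+21.600) − 3.7 + 4.4 = 22.3 mm/day.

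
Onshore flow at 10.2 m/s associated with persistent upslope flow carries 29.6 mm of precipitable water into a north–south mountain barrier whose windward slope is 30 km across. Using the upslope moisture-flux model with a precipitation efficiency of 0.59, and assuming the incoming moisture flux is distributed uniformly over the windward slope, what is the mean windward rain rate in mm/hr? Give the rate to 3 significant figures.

R ≈ 21.4 mm/hr

Incoming column moisture flux per unit ridge length: F = V × PW = 10.2 × 29.6 = 301.92 mm·m/s.
Spread over the 30 km slope with efficiency ε = 0.59: R = ε·F/W = 0.59 × 301.92 / 30000 m = 5.938e-03 mm/s.
R = 5.938e-03 × 3600 = 21.4 mm/hr.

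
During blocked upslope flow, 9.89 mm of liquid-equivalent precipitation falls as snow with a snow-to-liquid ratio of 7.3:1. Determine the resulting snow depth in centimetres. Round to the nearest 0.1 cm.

snow depth ≈ 7.2 cm

Snow depth = liquid × ratio = 9.89 mm × 7.3 = 72.197 mm = 7.2 cm.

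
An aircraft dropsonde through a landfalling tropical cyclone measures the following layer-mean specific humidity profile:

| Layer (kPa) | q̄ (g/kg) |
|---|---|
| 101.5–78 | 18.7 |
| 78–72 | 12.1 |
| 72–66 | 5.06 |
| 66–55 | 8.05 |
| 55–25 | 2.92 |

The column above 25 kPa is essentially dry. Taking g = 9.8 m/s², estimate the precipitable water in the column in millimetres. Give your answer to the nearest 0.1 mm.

Precipitable water is the column-integrated vapour mass per unit area: PW = (1/g) Σ q̄ Δp, with q in kg/kg and Δp in Pa (1 kg/m² of water = 1 mm).
Layer 101.5–78 kPa: Δp = 235 hPa = 23500 Pa, q̄ = 0.0187 kg/kg → 0.0187 × 23500 / 9.8 = 44.84 mm
Layer 78–72 kPa: Δp = 60 hPa = 6000 Pa, q̄ = 0.0121 kg/kg → 0.0121 × 6000 / 9.8 = 7.41 mm
Layer 72–66 kPa: Δp = 60 hPa = 6000 Pa, q̄ = 0.00506 kg/kg → 0.00506 × 6000 / 9.8 = 3.10 mm
Layer 66–55 kPa: Δp = 110 hPa = 11000 Pa, q̄ = 0.00805 kg/kg → 0.00805 × 11000 / 9.8 = 9.04 mm
Layer 55–25 kPa: Δp = 300 hPa = 30000 Pa, q̄ = 0.00292 kg/kg → 0.00292 × 30000 / 9.8 = 8.94 mm
PW = 44.84 + 7.41 + 3.10 + 9.04 + 8.94 = 73.33 ≈ 73.3 mm.

PW ≈ 73.3 mm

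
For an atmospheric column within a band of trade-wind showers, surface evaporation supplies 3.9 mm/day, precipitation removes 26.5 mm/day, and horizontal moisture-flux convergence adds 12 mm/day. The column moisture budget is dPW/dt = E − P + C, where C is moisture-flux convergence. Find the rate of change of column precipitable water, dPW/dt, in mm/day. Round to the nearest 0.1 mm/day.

dPW/dt ≈ -10.6 mm/day

dPW/dt = E − P + C = 3.9 − 26.5 + (12) = -10.6 mm/day.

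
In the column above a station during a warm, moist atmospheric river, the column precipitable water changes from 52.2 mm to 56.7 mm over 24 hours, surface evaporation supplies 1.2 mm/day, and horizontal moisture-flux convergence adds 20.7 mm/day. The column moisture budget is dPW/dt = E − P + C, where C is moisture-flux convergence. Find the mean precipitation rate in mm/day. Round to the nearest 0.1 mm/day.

P ≈ 17.4 mm/day

dPW/dt = (56.7 − 52.2) mm / (24/24 day) = +4.500 mm/day.
P = E + C − dPW/dt = 1.2 + (20.7) − (+4.500) = 17.4 mm/day.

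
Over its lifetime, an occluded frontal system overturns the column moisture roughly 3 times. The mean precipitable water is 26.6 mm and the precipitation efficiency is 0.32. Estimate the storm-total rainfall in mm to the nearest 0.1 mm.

rainfall ≈ 25.5 mm

Each cycle deposits ε × PW = 0.32 × 26.6 = 8.512 mm.
Over 3 cycles: 3 × 8.512 = 25.5 mm.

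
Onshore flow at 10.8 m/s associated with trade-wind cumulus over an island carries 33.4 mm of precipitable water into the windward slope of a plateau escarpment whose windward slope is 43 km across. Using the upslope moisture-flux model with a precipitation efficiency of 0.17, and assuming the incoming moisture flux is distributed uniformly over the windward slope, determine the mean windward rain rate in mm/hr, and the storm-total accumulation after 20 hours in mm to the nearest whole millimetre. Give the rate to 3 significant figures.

Incoming column moisture flux per unit ridge length: F = V × PW = 10.8 × 33.4 = 360.72 mm·m/s.
Spread over the 43 km slope with efficiency ε = 0.17: R = ε·F/W = 0.17 × 360.72 / 43000 m = 1.426e-03 mm/s.
R = 1.426e-03 × 3600 = 5.13 mm/hr.
Over 20 h: total = 5.13 × 20 = 102.6 ≈ 103 mm.

R ≈ 5.13 mm/hr; total ≈ 103 mm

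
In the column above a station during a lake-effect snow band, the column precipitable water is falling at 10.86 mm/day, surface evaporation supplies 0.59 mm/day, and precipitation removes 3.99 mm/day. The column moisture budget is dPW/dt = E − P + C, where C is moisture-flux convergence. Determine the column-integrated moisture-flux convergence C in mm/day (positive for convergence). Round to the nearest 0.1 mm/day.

C ≈ -7.5 mm/day

dPW/dt = -10.86 mm/day.
C = dPW/dt − E + P = (-10.86) − 0.59 + 3.99 = -7.5 mm/day.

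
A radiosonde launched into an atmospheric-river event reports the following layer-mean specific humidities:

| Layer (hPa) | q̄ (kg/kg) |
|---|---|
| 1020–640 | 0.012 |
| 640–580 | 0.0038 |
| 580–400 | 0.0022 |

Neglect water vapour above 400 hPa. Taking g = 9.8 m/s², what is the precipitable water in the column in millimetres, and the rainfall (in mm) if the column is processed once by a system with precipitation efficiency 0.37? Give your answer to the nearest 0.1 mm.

Precipitable water is the column-integrated vapour mass per unit area: PW = (1/g) Σ q̄ Δp, with q in kg/kg and Δp in Pa (1 kg/m² of water = 1 mm).
Layer 1020–640 hPa: Δp = 380 hPa = 38000 Pa, q̄ = 0.012 kg/kg → 0.012 × 38000 / 9.8 = 46.53 mm
Layer 640–580 hPa: Δp = 60 hPa = 6000 Pa, q̄ = 0.0038 kg/kg → 0.0038 × 6000 / 9.8 = 2.33 mm
Layer 580–400 hPa: Δp = 180 hPa = 18000 Pa, q̄ = 0.0022 kg/kg → 0.0022 × 18000 / 9.8 = 4.04 mm
PW = 46.53 + 2.33 + 4.04 = 52.90 ≈ 52.9 mm.
Rainfall = ε × PW = 0.37 × 52.9 = 19.6 mm.

PW ≈ 52.9 mm; rainfall ≈ 19.6 mm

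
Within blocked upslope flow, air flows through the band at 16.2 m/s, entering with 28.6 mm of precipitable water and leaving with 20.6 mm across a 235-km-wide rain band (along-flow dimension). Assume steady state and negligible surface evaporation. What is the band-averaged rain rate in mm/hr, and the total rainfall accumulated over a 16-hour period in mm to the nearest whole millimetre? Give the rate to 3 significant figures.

Column moisture flux per unit crosswind length is F = V × PW.
Inflow: F_in = 16.2 × 28.6 = 463.32 mm·m/s
Outflow: F_out = 16.2 × 20.6 = 333.72 mm·m/s
Steady-state rate R = (F_in − F_out)/L = (463.32 − 333.72) / 235000 m = 5.515e-04 mm/s.
R = 5.515e-04 × 3600 = 1.99 mm/hr.
Over 16 h: total = 1.99 × 16 = 31.84 ≈ 32 mm.

R ≈ 1.99 mm/hr; total ≈ 32 mm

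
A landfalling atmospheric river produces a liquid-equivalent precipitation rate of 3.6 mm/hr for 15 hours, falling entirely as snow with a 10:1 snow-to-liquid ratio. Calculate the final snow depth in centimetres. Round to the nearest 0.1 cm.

Liquid-equivalent depth = 3.6 × 15 = 54 mm.
Snow depth = 54 mm × 10 = 540 mm = 54.0 cm.

snow depth ≈ 54.0 cm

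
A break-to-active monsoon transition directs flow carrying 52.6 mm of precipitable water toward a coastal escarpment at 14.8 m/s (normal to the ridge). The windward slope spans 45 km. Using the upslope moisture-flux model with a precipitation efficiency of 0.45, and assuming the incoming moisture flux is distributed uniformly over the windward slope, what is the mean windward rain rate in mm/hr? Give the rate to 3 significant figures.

Incoming column moisture flux per unit ridge length: F = V × PW = 14.8 × 52.6 = 778.48 mm·m/s.
Spread over the 45 km slope with efficiency ε = 0.45: R = ε·F/W = 0.45 × 778.48 / 45000 m = 7.785e-03 mm/s.
R = 7.785e-03 × 3600 = 28.0 mm/hr.

R ≈ 28.0 mm/hr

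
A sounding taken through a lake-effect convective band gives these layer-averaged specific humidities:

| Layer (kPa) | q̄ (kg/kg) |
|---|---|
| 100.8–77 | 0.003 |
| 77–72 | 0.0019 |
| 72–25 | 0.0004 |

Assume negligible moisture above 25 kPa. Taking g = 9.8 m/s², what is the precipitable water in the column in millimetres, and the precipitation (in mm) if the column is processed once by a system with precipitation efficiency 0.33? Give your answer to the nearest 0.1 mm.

PW ≈ 10.2 mm; precipitation ≈ 3.4 mm

Precipitable water is the column-integrated vapour mass per unit area: PW = (1/g) Σ q̄ Δp, with q in kg/kg and Δp in Pa (1 kg/m² of water = 1 mm).
Layer 100.8–77 kPa: Δp = 238 hPa = 23800 Pa, q̄ = 0.003 kg/kg → 0.003 × 23800 / 9.8 = 7.29 mm
Layer 77–72 kPa: Δp = 50 hPa = 5000 Pa, q̄ = 0.0019 kg/kg → 0.0019 × 5000 / 9.8 = 0.97 mm
Layer 72–25 kPa: Δp = 470 hPa = 47000 Pa, q̄ = 0.0004 kg/kg → 0.0004 × 47000 / 9.8 = 1.92 mm
PW = 7.29 + 0.97 + 1.92 = 10.18 ≈ 10.2 mm.
Precipitation = ε × PW = 0.33 × 10.2 = 3.4 mm.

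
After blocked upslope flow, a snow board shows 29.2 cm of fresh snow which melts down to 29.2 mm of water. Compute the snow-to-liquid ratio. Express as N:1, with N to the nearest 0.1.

ratio ≈ 10.0

Ratio = snow depth / SWE = 292 mm / 29.2 mm = 10.0, i.e. 10.0:1.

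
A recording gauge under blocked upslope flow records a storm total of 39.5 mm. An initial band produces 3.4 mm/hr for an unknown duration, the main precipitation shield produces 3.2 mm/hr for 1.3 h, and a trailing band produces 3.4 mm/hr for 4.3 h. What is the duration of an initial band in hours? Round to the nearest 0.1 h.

Known phases: 3.2 × 1.3 + 3.4 × 4.3 = 4.16 + 14.62 = 18.78 mm.
Remaining depth = 39.5 − 18.78 = 20.72 mm.
Duration = 20.72 / 3.4 = 6.1 h.

duration ≈ 6.1 h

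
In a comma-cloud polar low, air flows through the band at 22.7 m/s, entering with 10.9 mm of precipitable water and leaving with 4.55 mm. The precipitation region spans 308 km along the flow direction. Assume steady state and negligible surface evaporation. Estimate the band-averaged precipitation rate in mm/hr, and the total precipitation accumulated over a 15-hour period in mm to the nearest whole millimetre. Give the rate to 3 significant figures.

R ≈ 1.68 mm/hr; total ≈ 25 mm

Column moisture flux per unit crosswind length is F = V × PW.
Inflow: F_in = 22.7 × 10.9 = 247.43 mm·m/s
Outflow: F_out = 22.7 × 4.55 = 103.285 mm·m/s
Steady-state rate R = (F_in − F_out)/L = (247.43 − 103.285) / 308000 m = 4.680e-04 mm/s.
R = 4.680e-04 × 3600 = 1.68 mm/hr.
Over 15 h: total = 1.68 × 15 = 25.2 ≈ 25 mm.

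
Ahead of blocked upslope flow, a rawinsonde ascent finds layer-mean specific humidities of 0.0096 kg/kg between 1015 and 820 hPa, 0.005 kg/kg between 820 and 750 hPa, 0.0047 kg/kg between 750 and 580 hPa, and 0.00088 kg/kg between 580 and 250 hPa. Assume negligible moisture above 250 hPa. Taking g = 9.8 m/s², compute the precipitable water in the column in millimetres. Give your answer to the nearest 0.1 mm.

PW ≈ 33.8 mm

Precipitable water is the column-integrated vapour mass per unit area: PW = (1/g) Σ q̄ Δp, with q in kg/kg and Δp in Pa (1 kg/m² of water = 1 mm).
Layer 1015–820 hPa: Δp = 195 hPa = 19500 Pa, q̄ = 0.0096 kg/kg → 0.0096 × 19500 / 9.8 = 19.10 mm
Layer 820–750 hPa: Δp = 70 hPa = 7000 Pa, q̄ = 0.005 kg/kg → 0.005 × 7000 / 9.8 = 3.57 mm
Layer 750–580 hPa: Δp = 170 hPa = 17000 Pa, q̄ = 0.0047 kg/kg → 0.0047 × 17000 / 9.8 = 8.15 mm
Layer 580–250 hPa: Δp = 330 hPa = 33000 Pa, q̄ = 0.00088 kg/kg → 0.00088 × 33000 / 9.8 = 2.96 mm
PW = 19.10 + 3.57 + 8.15 + 2.96 = 33.78 ≈ 33.8 mm.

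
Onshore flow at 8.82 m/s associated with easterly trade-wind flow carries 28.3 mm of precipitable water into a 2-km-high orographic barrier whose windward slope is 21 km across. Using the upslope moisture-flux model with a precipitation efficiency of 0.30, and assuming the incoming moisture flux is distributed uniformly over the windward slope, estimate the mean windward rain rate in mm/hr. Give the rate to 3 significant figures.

R ≈ 12.8 mm/hr

Incoming column moisture flux per unit ridge length: F = V × PW = 8.82 × 28.3 = 249.606 mm·m/s.
Spread over the 21 km slope with efficiency ε = 0.30: R = ε·F/W = 0.30 × 249.606 / 21000 m = 3.566e-03 mm/s.
R = 3.566e-03 × 3600 = 12.8 mm/hr.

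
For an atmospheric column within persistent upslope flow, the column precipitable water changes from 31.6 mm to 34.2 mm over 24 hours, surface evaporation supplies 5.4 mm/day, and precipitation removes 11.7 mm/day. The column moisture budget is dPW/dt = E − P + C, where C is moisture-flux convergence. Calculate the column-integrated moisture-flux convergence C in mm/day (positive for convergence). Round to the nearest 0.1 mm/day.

dPW/dt = (34.2 − 31.6) mm / (24/24 day) = +2.600 mm/day.
C = dPW/dt − E + P = (+2.600) − 5.4 + 11.7 = 8.9 mm/day.

C ≈ 8.9 mm/day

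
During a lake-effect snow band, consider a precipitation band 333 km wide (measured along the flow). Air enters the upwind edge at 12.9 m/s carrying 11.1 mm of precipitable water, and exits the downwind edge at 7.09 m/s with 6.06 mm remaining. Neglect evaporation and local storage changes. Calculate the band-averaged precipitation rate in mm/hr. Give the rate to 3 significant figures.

Column moisture flux per unit crosswind length is F = V × PW.
Inflow: F_in = 12.9 × 11.1 = 143.19 mm·m/s
Outflow: F_out = 7.09 × 6.06 = 42.9654 mm·m/s
Steady-state rate R = (F_in − F_out)/L = (143.19 − 42.9654) / 333000 m = 3.010e-04 mm/s.
R = 3.010e-04 × 3600 = 1.08 mm/hr.

R ≈ 1.08 mm/hr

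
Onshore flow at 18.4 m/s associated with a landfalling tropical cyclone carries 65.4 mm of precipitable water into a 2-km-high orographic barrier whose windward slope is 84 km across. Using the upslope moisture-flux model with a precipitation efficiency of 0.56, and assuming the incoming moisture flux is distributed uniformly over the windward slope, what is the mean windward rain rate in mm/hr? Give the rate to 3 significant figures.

Incoming column moisture flux per unit ridge length: F = V × PW = 18.4 × 65.4 = 1203.36 mm·m/s.
Spread over the 84 km slope with efficiency ε = 0.56: R = ε·F/W = 0.56 × 1203.36 / 84000 m = 8.022e-03 mm/s.
R = 8.022e-03 × 3600 = 28.9 mm/hr.

R ≈ 28.9 mm/hr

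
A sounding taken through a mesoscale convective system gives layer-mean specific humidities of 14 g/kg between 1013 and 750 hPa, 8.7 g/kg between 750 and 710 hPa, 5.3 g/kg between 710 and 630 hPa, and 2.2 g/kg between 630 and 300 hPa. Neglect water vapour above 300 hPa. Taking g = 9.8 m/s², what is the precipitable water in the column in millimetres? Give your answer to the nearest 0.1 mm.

Precipitable water is the column-integrated vapour mass per unit area: PW = (1/g) Σ q̄ Δp, with q in kg/kg and Δp in Pa (1 kg/m² of water = 1 mm).
Layer 1013–750 hPa: Δp = 263 hPa = 26300 Pa, q̄ = 0.014 kg/kg → 0.014 × 26300 / 9.8 = 37.57 mm
Layer 750–710 hPa: Δp = 40 hPa = 4000 Pa, q̄ = 0.0087 kg/kg → 0.0087 × 4000 / 9.8 = 3.55 mm
Layer 710–630 hPa: Δp = 80 hPa = 8000 Pa, q̄ = 0.0053 kg/kg → 0.0053 × 8000 / 9.8 = 4.33 mm
Layer 630–300 hPa: Δp = 330 hPa = 33000 Pa, q̄ = 0.0022 kg/kg → 0.0022 × 33000 / 9.8 = 7.41 mm
PW = 37.57 + 3.55 + 4.33 + 7.41 = 52.86 ≈ 52.9 mm.

PW ≈ 52.9 mm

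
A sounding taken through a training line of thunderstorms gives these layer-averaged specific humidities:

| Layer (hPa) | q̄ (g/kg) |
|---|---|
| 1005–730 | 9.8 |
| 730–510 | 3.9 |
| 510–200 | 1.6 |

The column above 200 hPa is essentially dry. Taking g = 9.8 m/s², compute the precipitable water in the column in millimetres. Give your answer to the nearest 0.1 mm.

PW ≈ 41.3 mm

Precipitable water is the column-integrated vapour mass per unit area: PW = (1/g) Σ q̄ Δp, with q in kg/kg and Δp in Pa (1 kg/m² of water = 1 mm).
Layer 1005–730 hPa: Δp = 275 hPa = 27500 Pa, q̄ = 0.0098 kg/kg → 0.0098 × 27500 / 9.8 = 27.50 mm
Layer 730–510 hPa: Δp = 220 hPa = 22000 Pa, q̄ = 0.0039 kg/kg → 0.0039 × 22000 / 9.8 = 8.76 mm
Layer 510–200 hPa: Δp = 310 hPa = 31000 Pa, q̄ = 0.0016 kg/kg → 0.0016 × 31000 / 9.8 = 5.06 mm
PW = 27.50 + 8.76 + 5.06 = 41.32 ≈ 41.3 mm.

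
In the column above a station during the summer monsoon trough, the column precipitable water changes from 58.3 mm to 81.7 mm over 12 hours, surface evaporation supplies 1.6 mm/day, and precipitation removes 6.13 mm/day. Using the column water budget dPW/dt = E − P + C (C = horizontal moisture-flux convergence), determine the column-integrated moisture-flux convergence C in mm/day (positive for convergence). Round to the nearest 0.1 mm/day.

dPW/dt = (81.7 − 58.3) mm / (12/24 day) = +46.800 mm/day.
C = dPW/dt − E + P = (+46.800) − 1.6 + 6.13 = 51.3 mm/day.

C ≈ 51.3 mm/day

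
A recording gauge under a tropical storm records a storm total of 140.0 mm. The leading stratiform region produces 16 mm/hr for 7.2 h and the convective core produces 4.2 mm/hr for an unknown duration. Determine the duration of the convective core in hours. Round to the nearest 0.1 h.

duration ≈ 5.9 h

Known phases: 16 × 7.2 = 115.2 mm.
Remaining depth = 140.0 − 115.2 = 24.8 mm.
Duration = 24.8 / 4.2 = 5.9 h.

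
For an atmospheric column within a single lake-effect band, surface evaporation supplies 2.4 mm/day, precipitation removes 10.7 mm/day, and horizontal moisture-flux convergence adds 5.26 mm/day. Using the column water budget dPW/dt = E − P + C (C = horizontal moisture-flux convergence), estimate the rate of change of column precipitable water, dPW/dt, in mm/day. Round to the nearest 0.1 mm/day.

dPW/dt = E − P + C = 2.4 − 10.7 + (5.26) = -3.0 mm/day.

dPW/dt ≈ -3.0 mm/day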